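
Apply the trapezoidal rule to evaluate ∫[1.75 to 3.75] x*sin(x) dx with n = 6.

f(x) = x*sin(x)
a = 1.75, b = 3.75, n = 6
h = (b - a)/n = 0.333333

Trapezoidal rule: (h/2)[f(x₀) + 2f(x₁) + 2f(x₂) + ... + f(xₙ)]

x_0 = 1.7500, f(x_0) = 1.721975, coefficient = 1
x_1 = 2.0833, f(x_1) = 1.815632, coefficient = 2
x_2 = 2.4167, f(x_2) = 1.602443, coefficient = 2
x_3 = 2.7500, f(x_3) = 1.049568, coefficient = 2
x_4 = 3.0833, f(x_4) = 0.179531, coefficient = 2
x_5 = 3.4167, f(x_5) = -0.928029, coefficient = 2
x_6 = 3.7500, f(x_6) = -2.143355, coefficient = 1

I ≈ (0.333333/2) × 7.016911 = 1.169485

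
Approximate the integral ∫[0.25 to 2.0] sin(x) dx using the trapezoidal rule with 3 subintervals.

f(x) = sin(x)
a = 0.25, b = 2.0, n = 3
h = (b - a)/n = 0.583333

Trapezoidal rule: (h/2)[f(x₀) + 2f(x₁) + 2f(x₂) + ... + f(xₙ)]

x_0 = 0.2500, f(x_0) = 0.247404, coefficient = 1
x_1 = 0.8333, f(x_1) = 0.740177, coefficient = 2
x_2 = 1.4167, f(x_2) = 0.988146, coefficient = 2
x_3 = 2.0000, f(x_3) = 0.909297, coefficient = 1

I ≈ (0.583333/2) × 4.613346 = 1.345559
Exact value: 1.385059
Error: 0.039500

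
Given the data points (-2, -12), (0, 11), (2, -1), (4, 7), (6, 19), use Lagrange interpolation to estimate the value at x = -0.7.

Lagrange interpolation formula:
P(x) = Σ yᵢ × Lᵢ(x)
where Lᵢ(x) = Π_{j≠i} (x - xⱼ)/(xᵢ - xⱼ)

L_0(-0.7) = (-0.7 - 0)/(-2 - 0) × (-0.7 - 2)/(-2 - 2) × (-0.7 - 4)/(-2 - 4) × (-0.7 - 6)/(-2 - 6) = 0.154990
L_1(-0.7) = (-0.7 - (-2))/(0 - (-2)) × (-0.7 - 2)/(0 - 2) × (-0.7 - 4)/(0 - 4) × (-0.7 - 6)/(0 - 6) = 1.151353
L_2(-0.7) = (-0.7 - (-2))/(2 - (-2)) × (-0.7 - 0)/(2 - 0) × (-0.7 - 4)/(2 - 4) × (-0.7 - 6)/(2 - 6) = -0.447748
L_3(-0.7) = (-0.7 - (-2))/(4 - (-2)) × (-0.7 - 0)/(4 - 0) × (-0.7 - 2)/(4 - 2) × (-0.7 - 6)/(4 - 6) = 0.171478
L_4(-0.7) = (-0.7 - (-2))/(6 - (-2)) × (-0.7 - 0)/(6 - 0) × (-0.7 - 2)/(6 - 2) × (-0.7 - 4)/(6 - 4) = -0.030073

P(-0.7) = (-12)×L_0(-0.7) + 11×L_1(-0.7) + (-1)×L_2(-0.7) + 7×L_3(-0.7) + 19×L_4(-0.7)
P(-0.7) = 11.881721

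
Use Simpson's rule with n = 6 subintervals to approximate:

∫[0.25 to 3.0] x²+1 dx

f(x) = x²+1
a = 0.25, b = 3.0, n = 6
h = (b - a)/n = 0.458333

Simpson's rule: (h/3)[f(x₀) + 4f(x₁) + 2f(x₂) + ... + f(xₙ)]

x_0 = 0.2500, f(x_0) = 1.062500, coefficient = 1
x_1 = 0.7083, f(x_1) = 1.501736, coefficient = 4
x_2 = 1.1667, f(x_2) = 2.361111, coefficient = 2
x_3 = 1.6250, f(x_3) = 3.640625, coefficient = 4
x_4 = 2.0833, f(x_4) = 5.340278, coefficient = 2
x_5 = 2.5417, f(x_5) = 7.460069, coefficient = 4
x_6 = 3.0000, f(x_6) = 10.000000, coefficient = 1

I ≈ (0.458333/3) × 76.875000 = 11.744792
Exact value: 11.744792
Error: 0.000000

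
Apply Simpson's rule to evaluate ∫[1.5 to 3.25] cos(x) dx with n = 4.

f(x) = cos(x)
a = 1.5, b = 3.25, n = 4
h = (b - a)/n = 0.437500

Simpson's rule: (h/3)[f(x₀) + 4f(x₁) + 2f(x₂) + ... + f(xₙ)]

x_0 = 1.5000, f(x_0) = 0.070737, coefficient = 1
x_1 = 1.9375, f(x_1) = -0.358540, coefficient = 4
x_2 = 2.3750, f(x_2) = -0.720278, coefficient = 2
x_3 = 2.8125, f(x_3) = -0.946336, coefficient = 4
x_4 = 3.2500, f(x_4) = -0.994130, coefficient = 1

I ≈ (0.437500/3) × -7.583454 = -1.105920
Exact value: -1.105690
Error: 0.000230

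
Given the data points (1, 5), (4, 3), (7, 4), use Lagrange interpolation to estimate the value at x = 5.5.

Lagrange interpolation formula:
P(x) = Σ yᵢ × Lᵢ(x)
where Lᵢ(x) = Π_{j≠i} (x - xⱼ)/(xᵢ - xⱼ)

L_0(5.5) = (5.5 - 4)/(1 - 4) × (5.5 - 7)/(1 - 7) = -0.125000
L_1(5.5) = (5.5 - 1)/(4 - 1) × (5.5 - 7)/(4 - 7) = 0.750000
L_2(5.5) = (5.5 - 1)/(7 - 1) × (5.5 - 4)/(7 - 4) = 0.375000

P(5.5) = 5×L_0(5.5) + 3×L_1(5.5) + 4×L_2(5.5)
P(5.5) = 3.125000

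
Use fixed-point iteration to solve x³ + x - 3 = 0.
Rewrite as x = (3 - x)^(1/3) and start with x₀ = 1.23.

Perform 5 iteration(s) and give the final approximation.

Equation: x³ + x - 3 = 0
Fixed-point form: x = (3 - x)^(1/3)
x₀ = 1.23

x_1 = g(1.230000) = 1.209645
x_2 = g(1.209645) = 1.214264
x_3 = g(1.214264) = 1.213219
x_4 = g(1.213219) = 1.213455
x_5 = g(1.213455) = 1.213402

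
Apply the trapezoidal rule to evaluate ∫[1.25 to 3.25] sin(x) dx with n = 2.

f(x) = sin(x)
a = 1.25, b = 3.25, n = 2
h = (b - a)/n = 1.000000

Trapezoidal rule: (h/2)[f(x₀) + 2f(x₁) + 2f(x₂) + ... + f(xₙ)]

x_0 = 1.2500, f(x_0) = 0.948985, coefficient = 1
x_1 = 2.2500, f(x_1) = 0.778073, coefficient = 2
x_2 = 3.2500, f(x_2) = -0.108195, coefficient = 1

I ≈ (1.000000/2) × 2.396936 = 1.198468
Exact value: 1.309452
Error: 0.110984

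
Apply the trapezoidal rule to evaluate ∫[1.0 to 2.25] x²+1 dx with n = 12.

f(x) = x²+1
a = 1.0, b = 2.25, n = 12
h = (b - a)/n = 0.104167

Trapezoidal rule: (h/2)[f(x₀) + 2f(x₁) + 2f(x₂) + ... + f(xₙ)]

x_0 = 1.0000, f(x_0) = 2.000000, coefficient = 1
x_1 = 1.1042, f(x_1) = 2.219184, coefficient = 2
x_2 = 1.2083, f(x_2) = 2.460069, coefficient = 2
x_3 = 1.3125, f(x_3) = 2.722656, coefficient = 2
x_4 = 1.4167, f(x_4) = 3.006944, coefficient = 2
x_5 = 1.5208, f(x_5) = 3.312934, coefficient = 2
x_6 = 1.6250, f(x_6) = 3.640625, coefficient = 2
x_7 = 1.7292, f(x_7) = 3.990017, coefficient = 2
x_8 = 1.8333, f(x_8) = 4.361111, coefficient = 2
x_9 = 1.9375, f(x_9) = 4.753906, coefficient = 2
x_10 = 2.0417, f(x_10) = 5.168403, coefficient = 2
x_11 = 2.1458, f(x_11) = 5.604601, coefficient = 2
x_12 = 2.2500, f(x_12) = 6.062500, coefficient = 1

I ≈ (0.104167/2) × 90.543403 = 4.715802
Exact value: 4.713542
Error: 0.002261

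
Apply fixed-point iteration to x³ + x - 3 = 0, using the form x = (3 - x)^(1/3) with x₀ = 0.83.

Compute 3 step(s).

Equation: x³ + x - 3 = 0
Fixed-point form: x = (3 - x)^(1/3)
x₀ = 0.83

x_1 = g(0.830000) = 1.294653
x_2 = g(1.294653) = 1.194733
x_3 = g(1.194733) = 1.217626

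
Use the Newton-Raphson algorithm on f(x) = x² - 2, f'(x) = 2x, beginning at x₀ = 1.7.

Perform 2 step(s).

f(x) = x² - 2
f'(x) = 2x
x₀ = 1.7

Newton-Raphson formula: x_{n+1} = x_n - f(x_n)/f'(x_n)

Iteration 1:
  f(1.700000) = 0.890000
  f'(1.700000) = 3.400000
  x_1 = 1.700000 - 0.890000/3.400000 = 1.438235
Iteration 2:
  f(1.438235) = 0.068521
  f'(1.438235) = 2.876471
  x_2 = 1.438235 - 0.068521/2.876471 = 1.414414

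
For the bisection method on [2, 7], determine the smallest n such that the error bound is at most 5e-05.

We need (b-a)/2^n ≤ 5e-05
(7 - 2)/2^n ≤ 5e-05
5/2^n ≤ 5e-05
2^n ≥ 100000
n ≥ log₂(100000) = 16.61
n ≥ 17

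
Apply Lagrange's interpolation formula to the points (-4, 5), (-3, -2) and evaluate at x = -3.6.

Lagrange interpolation formula:
P(x) = Σ yᵢ × Lᵢ(x)
where Lᵢ(x) = Π_{j≠i} (x - xⱼ)/(xᵢ - xⱼ)

L_0(-3.6) = (-3.6 - (-3))/(-4 - (-3)) = 0.600000
L_1(-3.6) = (-3.6 - (-4))/(-3 - (-4)) = 0.400000

P(-3.6) = 5×L_0(-3.6) + (-2)×L_1(-3.6)
P(-3.6) = 2.200000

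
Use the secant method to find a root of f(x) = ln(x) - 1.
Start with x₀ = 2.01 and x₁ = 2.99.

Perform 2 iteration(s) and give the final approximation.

f(x) = ln(x) - 1
x₀ = 2.01, x₁ = 2.99

Secant formula: x_{n+1} = x_n - f(x_n)(x_n - x_{n-1})/(f(x_n) - f(x_{n-1}))

Iteration 1:
  f(2.010000) = -0.301865
  f(2.990000) = 0.095273
  x_2 = 2.990000 - 0.095273×(2.990000 - 2.010000)/(0.095273 - (-0.301865))
       = 2.754898
Iteration 2:
  f(2.990000) = 0.095273
  f(2.754898) = 0.013381
  x_3 = 2.754898 - 0.013381×(2.754898 - 2.990000)/(0.013381 - 0.095273)
       = 2.716485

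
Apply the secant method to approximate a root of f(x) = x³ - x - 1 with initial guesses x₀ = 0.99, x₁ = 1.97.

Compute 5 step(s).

f(x) = x³ - x - 1
x₀ = 0.99, x₁ = 1.97

Secant formula: x_{n+1} = x_n - f(x_n)(x_n - x_{n-1})/(f(x_n) - f(x_{n-1}))

Iteration 1:
  f(0.990000) = -1.019701
  f(1.970000) = 4.675373
  x_2 = 1.970000 - 4.675373×(1.970000 - 0.990000)/(4.675373 - (-1.019701))
       = 1.165469
Iteration 2:
  f(1.970000) = 4.675373
  f(1.165469) = -0.582393
  x_3 = 1.165469 - (-0.582393)×(1.165469 - 1.970000)/(-0.582393 - 4.675373)
       = 1.254585
Iteration 3:
  f(1.165469) = -0.582393
  f(1.254585) = -0.279889
  x_4 = 1.254585 - (-0.279889)×(1.254585 - 1.165469)/(-0.279889 - (-0.582393))
       = 1.337039
Iteration 4:
  f(1.254585) = -0.279889
  f(1.337039) = 0.053150
  x_5 = 1.337039 - 0.053150×(1.337039 - 1.254585)/(0.053150 - (-0.279889))
       = 1.323880
Iteration 5:
  f(1.337039) = 0.053150
  f(1.323880) = -0.003570
  x_6 = 1.323880 - (-0.003570)×(1.323880 - 1.337039)/(-0.003570 - 0.053150)
       = 1.324708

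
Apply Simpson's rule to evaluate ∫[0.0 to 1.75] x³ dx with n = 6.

f(x) = x³
a = 0.0, b = 1.75, n = 6
h = (b - a)/n = 0.291667

Simpson's rule: (h/3)[f(x₀) + 4f(x₁) + 2f(x₂) + ... + f(xₙ)]

x_0 = 0.0000, f(x_0) = 0.000000, coefficient = 1
x_1 = 0.2917, f(x_1) = 0.024812, coefficient = 4
x_2 = 0.5833, f(x_2) = 0.198495, coefficient = 2
x_3 = 0.8750, f(x_3) = 0.669922, coefficient = 4
x_4 = 1.1667, f(x_4) = 1.587963, coefficient = 2
x_5 = 1.4583, f(x_5) = 3.101490, coefficient = 4
x_6 = 1.7500, f(x_6) = 5.359375, coefficient = 1

I ≈ (0.291667/3) × 24.117188 = 2.344727
Exact value: 2.344727
Error: 0.000000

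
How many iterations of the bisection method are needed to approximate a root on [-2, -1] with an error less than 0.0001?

We need (b-a)/2^n ≤ 0.0001
(-1 - (-2))/2^n ≤ 0.0001
1/2^n ≤ 0.0001
2^n ≥ 10000
n ≥ log₂(10000) = 13.29
n ≥ 14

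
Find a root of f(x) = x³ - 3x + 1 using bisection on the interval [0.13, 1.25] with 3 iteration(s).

f(x) = x³ - 3x + 1
Initial interval: [0.13, 1.25]

Iteration 1:
  c_1 = (0.130000 + 1.250000)/2 = 0.690000
  f(c_1) = f(0.690000) = -0.741491
  f(a) × f(c) < 0, new interval: [0.130000, 0.690000]
Iteration 2:
  c_2 = (0.130000 + 0.690000)/2 = 0.410000
  f(c_2) = f(0.410000) = -0.161079
  f(a) × f(c) < 0, new interval: [0.130000, 0.410000]
Iteration 3:
  c_3 = (0.130000 + 0.410000)/2 = 0.270000
  f(c_3) = f(0.270000) = 0.209683
  f(a) × f(c) ≥ 0, new interval: [0.270000, 0.410000]

After 3 iteration(s), the approximation is c_3 = 0.270000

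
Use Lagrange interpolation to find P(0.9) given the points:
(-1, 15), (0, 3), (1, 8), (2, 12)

Lagrange interpolation formula:
P(x) = Σ yᵢ × Lᵢ(x)
where Lᵢ(x) = Π_{j≠i} (x - xⱼ)/(xᵢ - xⱼ)

L_0(0.9) = (0.9 - 0)/(-1 - 0) × (0.9 - 1)/(-1 - 1) × (0.9 - 2)/(-1 - 2) = -0.016500
L_1(0.9) = (0.9 - (-1))/(0 - (-1)) × (0.9 - 1)/(0 - 1) × (0.9 - 2)/(0 - 2) = 0.104500
L_2(0.9) = (0.9 - (-1))/(1 - (-1)) × (0.9 - 0)/(1 - 0) × (0.9 - 2)/(1 - 2) = 0.940500
L_3(0.9) = (0.9 - (-1))/(2 - (-1)) × (0.9 - 0)/(2 - 0) × (0.9 - 1)/(2 - 1) = -0.028500

P(0.9) = 15×L_0(0.9) + 3×L_1(0.9) + 8×L_2(0.9) + 12×L_3(0.9)
P(0.9) = 7.248000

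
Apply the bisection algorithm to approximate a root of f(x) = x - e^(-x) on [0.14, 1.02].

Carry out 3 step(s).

f(x) = x - e^(-x)
Initial interval: [0.14, 1.02]

Iteration 1:
  c_1 = (0.140000 + 1.020000)/2 = 0.580000
  f(c_1) = f(0.580000) = 0.020102
  f(a) × f(c) < 0, new interval: [0.140000, 0.580000]
Iteration 2:
  c_2 = (0.140000 + 0.580000)/2 = 0.360000
  f(c_2) = f(0.360000) = -0.337676
  f(a) × f(c) ≥ 0, new interval: [0.360000, 0.580000]
Iteration 3:
  c_3 = (0.360000 + 0.580000)/2 = 0.470000
  f(c_3) = f(0.470000) = -0.155002
  f(a) × f(c) ≥ 0, new interval: [0.470000, 0.580000]

After 3 iteration(s), the approximation is c_3 = 0.470000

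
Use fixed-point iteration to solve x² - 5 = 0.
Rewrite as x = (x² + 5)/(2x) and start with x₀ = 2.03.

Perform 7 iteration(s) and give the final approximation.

Equation: x² - 5 = 0
Fixed-point form: x = (x² + 5)/(2x)
x₀ = 2.03

x_1 = g(2.030000) = 2.246527
x_2 = g(2.246527) = 2.236092
x_3 = g(2.236092) = 2.236068
x_4 = g(2.236068) = 2.236068
x_5 = g(2.236068) = 2.236068
x_6 = g(2.236068) = 2.236068
x_7 = g(2.236068) = 2.236068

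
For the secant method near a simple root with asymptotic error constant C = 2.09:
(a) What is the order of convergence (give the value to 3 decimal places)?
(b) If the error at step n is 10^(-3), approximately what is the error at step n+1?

(a) Secant method has superlinear convergence with order φ = (1+√5)/2 ≈ 1.618.
    This means |e_{n+1}| ≈ C|e_n|^1.618.

(b) With |e_n| = 10^(-3) and C = 2.09:
    |e_{n+1}| ≈ 2.09 × (10^(-3))^1.618 = 2.09 × 10^(-4.85)

(a) ≈ 1.618 (golden ratio); (b) |e_{n+1}| ≈ 2.924e-05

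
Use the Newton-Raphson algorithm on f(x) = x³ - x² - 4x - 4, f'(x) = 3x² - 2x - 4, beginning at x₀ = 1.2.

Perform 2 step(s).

f(x) = x³ - x² - 4x - 4
f'(x) = 3x² - 2x - 4
x₀ = 1.2

Newton-Raphson formula: x_{n+1} = x_n - f(x_n)/f'(x_n)

Iteration 1:
  f(1.200000) = -8.512000
  f'(1.200000) = -2.080000
  x_1 = 1.200000 - (-8.512000)/(-2.080000) = -2.892308
Iteration 2:
  f(-2.892308) = -24.991650
  f'(-2.892308) = 26.880947
  x_2 = -2.892308 - (-24.991650)/26.880947 = -1.962592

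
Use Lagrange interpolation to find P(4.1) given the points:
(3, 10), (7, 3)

Lagrange interpolation formula:
P(x) = Σ yᵢ × Lᵢ(x)
where Lᵢ(x) = Π_{j≠i} (x - xⱼ)/(xᵢ - xⱼ)

L_0(4.1) = (4.1 - 7)/(3 - 7) = 0.725000
L_1(4.1) = (4.1 - 3)/(7 - 3) = 0.275000

P(4.1) = 10×L_0(4.1) + 3×L_1(4.1)
P(4.1) = 8.075000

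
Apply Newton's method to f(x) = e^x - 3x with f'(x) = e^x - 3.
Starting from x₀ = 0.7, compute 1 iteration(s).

f(x) = e^x - 3x
f'(x) = e^x - 3
x₀ = 0.7

Newton-Raphson formula: x_{n+1} = x_n - f(x_n)/f'(x_n)

Iteration 1:
  f(0.700000) = -0.086247
  f'(0.700000) = -0.986247
  x_1 = 0.700000 - (-0.086247)/(-0.986247) = 0.612550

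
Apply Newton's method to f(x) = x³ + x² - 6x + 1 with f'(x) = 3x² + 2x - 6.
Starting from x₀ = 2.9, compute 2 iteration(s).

f(x) = x³ + x² - 6x + 1
f'(x) = 3x² + 2x - 6
x₀ = 2.9

Newton-Raphson formula: x_{n+1} = x_n - f(x_n)/f'(x_n)

Iteration 1:
  f(2.900000) = 16.399000
  f'(2.900000) = 25.030000
  x_1 = 2.900000 - 16.399000/25.030000 = 2.244826
Iteration 2:
  f(2.244826) = 3.882516
  f'(2.244826) = 13.607387
  x_2 = 2.244826 - 3.882516/13.607387 = 1.959502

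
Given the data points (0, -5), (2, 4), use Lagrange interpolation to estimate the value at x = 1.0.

Lagrange interpolation formula:
P(x) = Σ yᵢ × Lᵢ(x)
where Lᵢ(x) = Π_{j≠i} (x - xⱼ)/(xᵢ - xⱼ)

L_0(1.0) = (1.0 - 2)/(0 - 2) = 0.500000
L_1(1.0) = (1.0 - 0)/(2 - 0) = 0.500000

P(1.0) = (-5)×L_0(1.0) + 4×L_1(1.0)
P(1.0) = -0.500000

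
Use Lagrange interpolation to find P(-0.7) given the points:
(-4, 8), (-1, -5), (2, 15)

Lagrange interpolation formula:
P(x) = Σ yᵢ × Lᵢ(x)
where Lᵢ(x) = Π_{j≠i} (x - xⱼ)/(xᵢ - xⱼ)

L_0(-0.7) = (-0.7 - (-1))/(-4 - (-1)) × (-0.7 - 2)/(-4 - 2) = -0.045000
L_1(-0.7) = (-0.7 - (-4))/(-1 - (-4)) × (-0.7 - 2)/(-1 - 2) = 0.990000
L_2(-0.7) = (-0.7 - (-4))/(2 - (-4)) × (-0.7 - (-1))/(2 - (-1)) = 0.055000

P(-0.7) = 8×L_0(-0.7) + (-5)×L_1(-0.7) + 15×L_2(-0.7)
P(-0.7) = -4.485000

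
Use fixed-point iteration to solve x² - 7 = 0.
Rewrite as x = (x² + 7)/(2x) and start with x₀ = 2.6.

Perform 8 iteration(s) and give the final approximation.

Equation: x² - 7 = 0
Fixed-point form: x = (x² + 7)/(2x)
x₀ = 2.6

x_1 = g(2.600000) = 2.646154
x_2 = g(2.646154) = 2.645751
x_3 = g(2.645751) = 2.645751
x_4 = g(2.645751) = 2.645751
x_5 = g(2.645751) = 2.645751
x_6 = g(2.645751) = 2.645751
x_7 = g(2.645751) = 2.645751
x_8 = g(2.645751) = 2.645751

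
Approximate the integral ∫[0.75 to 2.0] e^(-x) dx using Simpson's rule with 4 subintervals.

f(x) = e^(-x)
a = 0.75, b = 2.0, n = 4
h = (b - a)/n = 0.312500

Simpson's rule: (h/3)[f(x₀) + 4f(x₁) + 2f(x₂) + ... + f(xₙ)]

x_0 = 0.7500, f(x_0) = 0.472367, coefficient = 1
x_1 = 1.0625, f(x_1) = 0.345591, coefficient = 4
x_2 = 1.3750, f(x_2) = 0.252840, coefficient = 2
x_3 = 1.6875, f(x_3) = 0.184981, coefficient = 4
x_4 = 2.0000, f(x_4) = 0.135335, coefficient = 1

I ≈ (0.312500/3) × 3.235670 = 0.337049
Exact value: 0.337031
Error: 0.000018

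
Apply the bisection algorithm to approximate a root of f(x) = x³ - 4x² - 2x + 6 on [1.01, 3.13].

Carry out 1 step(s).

f(x) = x³ - 4x² - 2x + 6
Initial interval: [1.01, 3.13]

Iteration 1:
  c_1 = (1.010000 + 3.130000)/2 = 2.070000
  f(c_1) = f(2.070000) = -6.409857
  f(a) × f(c) < 0, new interval: [1.010000, 2.070000]

After 1 iteration(s), the approximation is c_1 = 2.070000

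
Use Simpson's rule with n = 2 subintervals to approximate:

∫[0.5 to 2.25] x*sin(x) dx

f(x) = x*sin(x)
a = 0.5, b = 2.25, n = 2
h = (b - a)/n = 0.875000

Simpson's rule: (h/3)[f(x₀) + 4f(x₁) + 2f(x₂) + ... + f(xₙ)]

x_0 = 0.5000, f(x_0) = 0.239713, coefficient = 1
x_1 = 1.3750, f(x_1) = 1.348728, coefficient = 4
x_2 = 2.2500, f(x_2) = 1.750665, coefficient = 1

I ≈ (0.875000/3) × 7.385289 = 2.154043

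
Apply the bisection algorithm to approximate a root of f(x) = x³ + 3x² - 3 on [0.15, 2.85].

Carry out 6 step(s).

f(x) = x³ + 3x² - 3
Initial interval: [0.15, 2.85]

Iteration 1:
  c_1 = (0.150000 + 2.850000)/2 = 1.500000
  f(c_1) = f(1.500000) = 7.125000
  f(a) × f(c) < 0, new interval: [0.150000, 1.500000]
Iteration 2:
  c_2 = (0.150000 + 1.500000)/2 = 0.825000
  f(c_2) = f(0.825000) = -0.396609
  f(a) × f(c) ≥ 0, new interval: [0.825000, 1.500000]
Iteration 3:
  c_3 = (0.825000 + 1.500000)/2 = 1.162500
  f(c_3) = f(1.162500) = 2.625229
  f(a) × f(c) < 0, new interval: [0.825000, 1.162500]
Iteration 4:
  c_4 = (0.825000 + 1.162500)/2 = 0.993750
  f(c_4) = f(0.993750) = 0.943984
  f(a) × f(c) < 0, new interval: [0.825000, 0.993750]
Iteration 5:
  c_5 = (0.825000 + 0.993750)/2 = 0.909375
  f(c_5) = f(0.909375) = 0.232908
  f(a) × f(c) < 0, new interval: [0.825000, 0.909375]
Iteration 6:
  c_6 = (0.825000 + 0.909375)/2 = 0.867188
  f(c_6) = f(0.867188) = -0.091820
  f(a) × f(c) ≥ 0, new interval: [0.867188, 0.909375]

After 6 iteration(s), the approximation is c_6 = 0.867188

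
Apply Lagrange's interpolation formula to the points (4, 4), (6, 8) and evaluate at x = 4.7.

Lagrange interpolation formula:
P(x) = Σ yᵢ × Lᵢ(x)
where Lᵢ(x) = Π_{j≠i} (x - xⱼ)/(xᵢ - xⱼ)

L_0(4.7) = (4.7 - 6)/(4 - 6) = 0.650000
L_1(4.7) = (4.7 - 4)/(6 - 4) = 0.350000

P(4.7) = 4×L_0(4.7) + 8×L_1(4.7)
P(4.7) = 5.400000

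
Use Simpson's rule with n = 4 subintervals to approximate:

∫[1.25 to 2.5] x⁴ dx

f(x) = x⁴
a = 1.25, b = 2.5, n = 4
h = (b - a)/n = 0.312500

Simpson's rule: (h/3)[f(x₀) + 4f(x₁) + 2f(x₂) + ... + f(xₙ)]

x_0 = 1.2500, f(x_0) = 2.441406, coefficient = 1
x_1 = 1.5625, f(x_1) = 5.960464, coefficient = 4
x_2 = 1.8750, f(x_2) = 12.359619, coefficient = 2
x_3 = 2.1875, f(x_3) = 22.897720, coefficient = 4
x_4 = 2.5000, f(x_4) = 39.062500, coefficient = 1

I ≈ (0.312500/3) × 181.655884 = 18.922488
Exact value: 18.920898
Error: 0.001589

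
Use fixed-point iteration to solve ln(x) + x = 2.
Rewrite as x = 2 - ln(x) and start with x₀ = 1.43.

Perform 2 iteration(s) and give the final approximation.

Equation: ln(x) + x = 2
Fixed-point form: x = 2 - ln(x)
x₀ = 1.43

x_1 = g(1.430000) = 1.642326
x_2 = g(1.642326) = 1.503887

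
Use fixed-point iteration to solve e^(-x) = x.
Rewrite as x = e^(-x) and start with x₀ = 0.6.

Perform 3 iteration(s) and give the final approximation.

Equation: e^(-x) = x
Fixed-point form: x = e^(-x)
x₀ = 0.6

x_1 = g(0.600000) = 0.548812
x_2 = g(0.548812) = 0.577636
x_3 = g(0.577636) = 0.561224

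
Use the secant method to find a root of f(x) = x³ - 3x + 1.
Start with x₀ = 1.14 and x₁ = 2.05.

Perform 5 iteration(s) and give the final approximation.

f(x) = x³ - 3x + 1
x₀ = 1.14, x₁ = 2.05

Secant formula: x_{n+1} = x_n - f(x_n)(x_n - x_{n-1})/(f(x_n) - f(x_{n-1}))

Iteration 1:
  f(1.140000) = -0.938456
  f(2.050000) = 3.465125
  x_2 = 2.050000 - 3.465125×(2.050000 - 1.140000)/(3.465125 - (-0.938456))
       = 1.333932
Iteration 2:
  f(2.050000) = 3.465125
  f(1.333932) = -0.628231
  x_3 = 1.333932 - (-0.628231)×(1.333932 - 2.050000)/(-0.628231 - 3.465125)
       = 1.443831
Iteration 3:
  f(1.333932) = -0.628231
  f(1.443831) = -0.321613
  x_4 = 1.443831 - (-0.321613)×(1.443831 - 1.333932)/(-0.321613 - (-0.628231))
       = 1.559105
Iteration 4:
  f(1.443831) = -0.321613
  f(1.559105) = 0.112570
  x_5 = 1.559105 - 0.112570×(1.559105 - 1.443831)/(0.112570 - (-0.321613))
       = 1.529218
Iteration 5:
  f(1.559105) = 0.112570
  f(1.529218) = -0.011566
  x_6 = 1.529218 - (-0.011566)×(1.529218 - 1.559105)/(-0.011566 - 0.112570)
       = 1.532003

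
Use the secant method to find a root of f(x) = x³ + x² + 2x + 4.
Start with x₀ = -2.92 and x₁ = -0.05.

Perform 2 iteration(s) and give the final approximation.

f(x) = x³ + x² + 2x + 4
x₀ = -2.92, x₁ = -0.05

Secant formula: x_{n+1} = x_n - f(x_n)(x_n - x_{n-1})/(f(x_n) - f(x_{n-1}))

Iteration 1:
  f(-2.920000) = -18.210688
  f(-0.050000) = 3.902375
  x_2 = -0.050000 - 3.902375×(-0.050000 - (-2.920000))/(3.902375 - (-18.210688))
       = -0.556480
Iteration 2:
  f(-0.050000) = 3.902375
  f(-0.556480) = 3.024385
  x_3 = -0.556480 - 3.024385×(-0.556480 - (-0.050000))/(3.024385 - 3.902375)
       = -2.301136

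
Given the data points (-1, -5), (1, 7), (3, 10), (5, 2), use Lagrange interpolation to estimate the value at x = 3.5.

Lagrange interpolation formula:
P(x) = Σ yᵢ × Lᵢ(x)
where Lᵢ(x) = Π_{j≠i} (x - xⱼ)/(xᵢ - xⱼ)

L_0(3.5) = (3.5 - 1)/(-1 - 1) × (3.5 - 3)/(-1 - 3) × (3.5 - 5)/(-1 - 5) = 0.039062
L_1(3.5) = (3.5 - (-1))/(1 - (-1)) × (3.5 - 3)/(1 - 3) × (3.5 - 5)/(1 - 5) = -0.210938
L_2(3.5) = (3.5 - (-1))/(3 - (-1)) × (3.5 - 1)/(3 - 1) × (3.5 - 5)/(3 - 5) = 1.054688
L_3(3.5) = (3.5 - (-1))/(5 - (-1)) × (3.5 - 1)/(5 - 1) × (3.5 - 3)/(5 - 3) = 0.117188

P(3.5) = (-5)×L_0(3.5) + 7×L_1(3.5) + 10×L_2(3.5) + 2×L_3(3.5)
P(3.5) = 9.109375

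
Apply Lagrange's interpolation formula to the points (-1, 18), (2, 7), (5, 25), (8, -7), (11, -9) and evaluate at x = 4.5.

Lagrange interpolation formula:
P(x) = Σ yᵢ × Lᵢ(x)
where Lᵢ(x) = Π_{j≠i} (x - xⱼ)/(xᵢ - xⱼ)

L_0(4.5) = (4.5 - 2)/(-1 - 2) × (4.5 - 5)/(-1 - 5) × (4.5 - 8)/(-1 - 8) × (4.5 - 11)/(-1 - 11) = -0.014628
L_1(4.5) = (4.5 - (-1))/(2 - (-1)) × (4.5 - 5)/(2 - 5) × (4.5 - 8)/(2 - 8) × (4.5 - 11)/(2 - 11) = 0.128729
L_2(4.5) = (4.5 - (-1))/(5 - (-1)) × (4.5 - 2)/(5 - 2) × (4.5 - 8)/(5 - 8) × (4.5 - 11)/(5 - 11) = 0.965471
L_3(4.5) = (4.5 - (-1))/(8 - (-1)) × (4.5 - 2)/(8 - 2) × (4.5 - 5)/(8 - 5) × (4.5 - 11)/(8 - 11) = -0.091950
L_4(4.5) = (4.5 - (-1))/(11 - (-1)) × (4.5 - 2)/(11 - 2) × (4.5 - 5)/(11 - 5) × (4.5 - 8)/(11 - 8) = 0.012378

P(4.5) = 18×L_0(4.5) + 7×L_1(4.5) + 25×L_2(4.5) + (-7)×L_3(4.5) + (-9)×L_4(4.5)
P(4.5) = 25.306809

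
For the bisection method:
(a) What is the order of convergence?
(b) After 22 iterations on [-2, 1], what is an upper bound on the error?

(a) Bisection has linear (order 1) convergence; the error is halved each step.

(b) Error bound = (b-a)/2^n = (1 - (-2))/2^{22}
    = 3/2^{22}

(a) 1 (linear); (b) error ≤ 7.15e-07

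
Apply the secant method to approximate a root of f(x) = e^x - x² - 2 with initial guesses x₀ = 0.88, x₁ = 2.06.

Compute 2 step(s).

f(x) = e^x - x² - 2
x₀ = 0.88, x₁ = 2.06

Secant formula: x_{n+1} = x_n - f(x_n)(x_n - x_{n-1})/(f(x_n) - f(x_{n-1}))

Iteration 1:
  f(0.880000) = -0.363500
  f(2.060000) = 1.602370
  x_2 = 2.060000 - 1.602370×(2.060000 - 0.880000)/(1.602370 - (-0.363500))
       = 1.098189
Iteration 2:
  f(2.060000) = 1.602370
  f(1.098189) = -0.207289
  x_3 = 1.098189 - (-0.207289)×(1.098189 - 2.060000)/(-0.207289 - 1.602370)
       = 1.208360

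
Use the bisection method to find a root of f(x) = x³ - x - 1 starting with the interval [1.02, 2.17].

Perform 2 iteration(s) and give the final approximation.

f(x) = x³ - x - 1
Initial interval: [1.02, 2.17]

Iteration 1:
  c_1 = (1.020000 + 2.170000)/2 = 1.595000
  f(c_1) = f(1.595000) = 1.462720
  f(a) × f(c) < 0, new interval: [1.020000, 1.595000]
Iteration 2:
  c_2 = (1.020000 + 1.595000)/2 = 1.307500
  f(c_2) = f(1.307500) = -0.072255
  f(a) × f(c) ≥ 0, new interval: [1.307500, 1.595000]

After 2 iteration(s), the approximation is c_2 = 1.307500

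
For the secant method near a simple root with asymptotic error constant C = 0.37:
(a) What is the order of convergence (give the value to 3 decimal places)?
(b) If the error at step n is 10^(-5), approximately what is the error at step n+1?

(a) Secant method has superlinear convergence with order φ = (1+√5)/2 ≈ 1.618.
    This means |e_{n+1}| ≈ C|e_n|^1.618.

(b) With |e_n| = 10^(-5) and C = 0.37:
    |e_{n+1}| ≈ 0.37 × (10^(-5))^1.618 = 0.37 × 10^(-8.09)

(a) ≈ 1.618 (golden ratio); (b) |e_{n+1}| ≈ 3.006e-09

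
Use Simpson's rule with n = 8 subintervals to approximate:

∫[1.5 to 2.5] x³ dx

f(x) = x³
a = 1.5, b = 2.5, n = 8
h = (b - a)/n = 0.125000

Simpson's rule: (h/3)[f(x₀) + 4f(x₁) + 2f(x₂) + ... + f(xₙ)]

x_0 = 1.5000, f(x_0) = 3.375000, coefficient = 1
x_1 = 1.6250, f(x_1) = 4.291016, coefficient = 4
x_2 = 1.7500, f(x_2) = 5.359375, coefficient = 2
x_3 = 1.8750, f(x_3) = 6.591797, coefficient = 4
x_4 = 2.0000, f(x_4) = 8.000000, coefficient = 2
x_5 = 2.1250, f(x_5) = 9.595703, coefficient = 4
x_6 = 2.2500, f(x_6) = 11.390625, coefficient = 2
x_7 = 2.3750, f(x_7) = 13.396484, coefficient = 4
x_8 = 2.5000, f(x_8) = 15.625000, coefficient = 1

I ≈ (0.125000/3) × 204.000000 = 8.500000
Exact value: 8.500000
Error: 0.000000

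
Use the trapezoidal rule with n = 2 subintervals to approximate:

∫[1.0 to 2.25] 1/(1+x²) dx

f(x) = 1/(1+x²)
a = 1.0, b = 2.25, n = 2
h = (b - a)/n = 0.625000

Trapezoidal rule: (h/2)[f(x₀) + 2f(x₁) + 2f(x₂) + ... + f(xₙ)]

x_0 = 1.0000, f(x_0) = 0.500000, coefficient = 1
x_1 = 1.6250, f(x_1) = 0.274678, coefficient = 2
x_2 = 2.2500, f(x_2) = 0.164948, coefficient = 1

I ≈ (0.625000/2) × 1.214305 = 0.379470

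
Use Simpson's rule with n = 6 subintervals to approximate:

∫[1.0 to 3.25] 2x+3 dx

f(x) = 2x+3
a = 1.0, b = 3.25, n = 6
h = (b - a)/n = 0.375000

Simpson's rule: (h/3)[f(x₀) + 4f(x₁) + 2f(x₂) + ... + f(xₙ)]

x_0 = 1.0000, f(x_0) = 5.000000, coefficient = 1
x_1 = 1.3750, f(x_1) = 5.750000, coefficient = 4
x_2 = 1.7500, f(x_2) = 6.500000, coefficient = 2
x_3 = 2.1250, f(x_3) = 7.250000, coefficient = 4
x_4 = 2.5000, f(x_4) = 8.000000, coefficient = 2
x_5 = 2.8750, f(x_5) = 8.750000, coefficient = 4
x_6 = 3.2500, f(x_6) = 9.500000, coefficient = 1

I ≈ (0.375000/3) × 130.500000 = 16.312500
Exact value: 16.312500
Error: 0.000000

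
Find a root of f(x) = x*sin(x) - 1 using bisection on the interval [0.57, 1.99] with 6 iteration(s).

f(x) = x*sin(x) - 1
Initial interval: [0.57, 1.99]

Iteration 1:
  c_1 = (0.570000 + 1.990000)/2 = 1.280000
  f(c_1) = f(1.280000) = 0.226260
  f(a) × f(c) < 0, new interval: [0.570000, 1.280000]
Iteration 2:
  c_2 = (0.570000 + 1.280000)/2 = 0.925000
  f(c_2) = f(0.925000) = -0.261276
  f(a) × f(c) ≥ 0, new interval: [0.925000, 1.280000]
Iteration 3:
  c_3 = (0.925000 + 1.280000)/2 = 1.102500
  f(c_3) = f(1.102500) = -0.016197
  f(a) × f(c) ≥ 0, new interval: [1.102500, 1.280000]
Iteration 4:
  c_4 = (1.102500 + 1.280000)/2 = 1.191250
  f(c_4) = f(1.191250) = 0.106472
  f(a) × f(c) < 0, new interval: [1.102500, 1.191250]
Iteration 5:
  c_5 = (1.102500 + 1.191250)/2 = 1.146875
  f(c_5) = f(1.146875) = 0.045357
  f(a) × f(c) < 0, new interval: [1.102500, 1.146875]
Iteration 6:
  c_6 = (1.102500 + 1.146875)/2 = 1.124688
  f(c_6) = f(1.124688) = 0.014617
  f(a) × f(c) < 0, new interval: [1.102500, 1.124688]

After 6 iteration(s), the approximation is c_6 = 1.124688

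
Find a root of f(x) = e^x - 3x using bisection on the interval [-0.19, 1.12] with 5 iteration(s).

f(x) = e^x - 3x
Initial interval: [-0.19, 1.12]

Iteration 1:
  c_1 = (-0.190000 + 1.120000)/2 = 0.465000
  f(c_1) = f(0.465000) = 0.197014
  f(a) × f(c) ≥ 0, new interval: [0.465000, 1.120000]
Iteration 2:
  c_2 = (0.465000 + 1.120000)/2 = 0.792500
  f(c_2) = f(0.792500) = -0.168588
  f(a) × f(c) < 0, new interval: [0.465000, 0.792500]
Iteration 3:
  c_3 = (0.465000 + 0.792500)/2 = 0.628750
  f(c_3) = f(0.628750) = -0.010985
  f(a) × f(c) < 0, new interval: [0.465000, 0.628750]
Iteration 4:
  c_4 = (0.465000 + 0.628750)/2 = 0.546875
  f(c_4) = f(0.546875) = 0.087220
  f(a) × f(c) ≥ 0, new interval: [0.546875, 0.628750]
Iteration 5:
  c_5 = (0.546875 + 0.628750)/2 = 0.587813
  f(c_5) = f(0.587813) = 0.036609
  f(a) × f(c) ≥ 0, new interval: [0.587813, 0.628750]

After 5 iteration(s), the approximation is c_5 = 0.587813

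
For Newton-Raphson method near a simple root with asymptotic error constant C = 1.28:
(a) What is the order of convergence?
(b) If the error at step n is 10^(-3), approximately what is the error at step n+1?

(a) Newton-Raphson has quadratic (order 2) convergence near simple roots.
    This means |e_{n+1}| ≈ C|e_n|².

(b) With |e_n| = 10^(-3) and C = 1.28:
    |e_{n+1}| ≈ 1.28 × (10^(-3))² = 1.28 × 10^(-6)

(a) 2 (quadratic); (b) |e_{n+1}| ≈ 1.280e-06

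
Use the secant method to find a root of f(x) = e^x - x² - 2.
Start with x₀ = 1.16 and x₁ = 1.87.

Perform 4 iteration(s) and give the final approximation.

f(x) = e^x - x² - 2
x₀ = 1.16, x₁ = 1.87

Secant formula: x_{n+1} = x_n - f(x_n)(x_n - x_{n-1})/(f(x_n) - f(x_{n-1}))

Iteration 1:
  f(1.160000) = -0.155667
  f(1.870000) = 0.991396
  x_2 = 1.870000 - 0.991396×(1.870000 - 1.160000)/(0.991396 - (-0.155667))
       = 1.256353
Iteration 2:
  f(1.870000) = 0.991396
  f(1.256353) = -0.065835
  x_3 = 1.256353 - (-0.065835)×(1.256353 - 1.870000)/(-0.065835 - 0.991396)
       = 1.294566
Iteration 3:
  f(1.256353) = -0.065835
  f(1.294566) = -0.026490
  x_4 = 1.294566 - (-0.026490)×(1.294566 - 1.256353)/(-0.026490 - (-0.065835))
       = 1.320293
Iteration 4:
  f(1.294566) = -0.026490
  f(1.320293) = 0.001344
  x_5 = 1.320293 - 0.001344×(1.320293 - 1.294566)/(0.001344 - (-0.026490))
       = 1.319050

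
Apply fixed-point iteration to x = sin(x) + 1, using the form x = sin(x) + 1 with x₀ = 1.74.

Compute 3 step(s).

Equation: x = sin(x) + 1
Fixed-point form: x = sin(x) + 1
x₀ = 1.74

x_1 = g(1.740000) = 1.985719
x_2 = g(1.985719) = 1.915147
x_3 = g(1.915147) = 1.941295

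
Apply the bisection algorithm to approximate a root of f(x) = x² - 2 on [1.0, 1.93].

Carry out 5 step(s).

f(x) = x² - 2
Initial interval: [1.0, 1.93]

Iteration 1:
  c_1 = (1.000000 + 1.930000)/2 = 1.465000
  f(c_1) = f(1.465000) = 0.146225
  f(a) × f(c) < 0, new interval: [1.000000, 1.465000]
Iteration 2:
  c_2 = (1.000000 + 1.465000)/2 = 1.232500
  f(c_2) = f(1.232500) = -0.480944
  f(a) × f(c) ≥ 0, new interval: [1.232500, 1.465000]
Iteration 3:
  c_3 = (1.232500 + 1.465000)/2 = 1.348750
  f(c_3) = f(1.348750) = -0.180873
  f(a) × f(c) ≥ 0, new interval: [1.348750, 1.465000]
Iteration 4:
  c_4 = (1.348750 + 1.465000)/2 = 1.406875
  f(c_4) = f(1.406875) = -0.020703
  f(a) × f(c) ≥ 0, new interval: [1.406875, 1.465000]
Iteration 5:
  c_5 = (1.406875 + 1.465000)/2 = 1.435937
  f(c_5) = f(1.435937) = 0.061917
  f(a) × f(c) < 0, new interval: [1.406875, 1.435937]

After 5 iteration(s), the approximation is c_5 = 1.435937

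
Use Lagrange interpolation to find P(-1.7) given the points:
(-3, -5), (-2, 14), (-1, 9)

Lagrange interpolation formula:
P(x) = Σ yᵢ × Lᵢ(x)
where Lᵢ(x) = Π_{j≠i} (x - xⱼ)/(xᵢ - xⱼ)

L_0(-1.7) = (-1.7 - (-2))/(-3 - (-2)) × (-1.7 - (-1))/(-3 - (-1)) = -0.105000
L_1(-1.7) = (-1.7 - (-3))/(-2 - (-3)) × (-1.7 - (-1))/(-2 - (-1)) = 0.910000
L_2(-1.7) = (-1.7 - (-3))/(-1 - (-3)) × (-1.7 - (-2))/(-1 - (-2)) = 0.195000

P(-1.7) = (-5)×L_0(-1.7) + 14×L_1(-1.7) + 9×L_2(-1.7)
P(-1.7) = 15.020000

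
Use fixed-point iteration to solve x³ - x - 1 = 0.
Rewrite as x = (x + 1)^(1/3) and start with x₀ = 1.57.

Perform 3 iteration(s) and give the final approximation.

Equation: x³ - x - 1 = 0
Fixed-point form: x = (x + 1)^(1/3)
x₀ = 1.57

x_1 = g(1.570000) = 1.369760
x_2 = g(1.369760) = 1.333219
x_3 = g(1.333219) = 1.326331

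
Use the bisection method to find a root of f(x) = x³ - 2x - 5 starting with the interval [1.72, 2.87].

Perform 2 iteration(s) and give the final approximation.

f(x) = x³ - 2x - 5
Initial interval: [1.72, 2.87]

Iteration 1:
  c_1 = (1.720000 + 2.870000)/2 = 2.295000
  f(c_1) = f(2.295000) = 2.497822
  f(a) × f(c) < 0, new interval: [1.720000, 2.295000]
Iteration 2:
  c_2 = (1.720000 + 2.295000)/2 = 2.007500
  f(c_2) = f(2.007500) = -0.924662
  f(a) × f(c) ≥ 0, new interval: [2.007500, 2.295000]

After 2 iteration(s), the approximation is c_2 = 2.007500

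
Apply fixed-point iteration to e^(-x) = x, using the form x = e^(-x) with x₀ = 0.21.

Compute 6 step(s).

Equation: e^(-x) = x
Fixed-point form: x = e^(-x)
x₀ = 0.21

x_1 = g(0.210000) = 0.810584
x_2 = g(0.810584) = 0.444598
x_3 = g(0.444598) = 0.641082
x_4 = g(0.641082) = 0.526722
x_5 = g(0.526722) = 0.590537
x_6 = g(0.590537) = 0.554029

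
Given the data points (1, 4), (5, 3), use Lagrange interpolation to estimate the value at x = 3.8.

Lagrange interpolation formula:
P(x) = Σ yᵢ × Lᵢ(x)
where Lᵢ(x) = Π_{j≠i} (x - xⱼ)/(xᵢ - xⱼ)

L_0(3.8) = (3.8 - 5)/(1 - 5) = 0.300000
L_1(3.8) = (3.8 - 1)/(5 - 1) = 0.700000

P(3.8) = 4×L_0(3.8) + 3×L_1(3.8)
P(3.8) = 3.300000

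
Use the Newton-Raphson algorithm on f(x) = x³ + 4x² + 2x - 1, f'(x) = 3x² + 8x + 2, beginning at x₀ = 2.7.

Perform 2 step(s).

f(x) = x³ + 4x² + 2x - 1
f'(x) = 3x² + 8x + 2
x₀ = 2.7

Newton-Raphson formula: x_{n+1} = x_n - f(x_n)/f'(x_n)

Iteration 1:
  f(2.700000) = 53.243000
  f'(2.700000) = 45.470000
  x_1 = 2.700000 - 53.243000/45.470000 = 1.529052
Iteration 2:
  f(1.529052) = 14.985030
  f'(1.529052) = 21.246418
  x_2 = 1.529052 - 14.985030/21.246418 = 0.823755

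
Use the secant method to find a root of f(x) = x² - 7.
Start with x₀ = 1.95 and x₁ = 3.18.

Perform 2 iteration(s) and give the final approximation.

f(x) = x² - 7
x₀ = 1.95, x₁ = 3.18

Secant formula: x_{n+1} = x_n - f(x_n)(x_n - x_{n-1})/(f(x_n) - f(x_{n-1}))

Iteration 1:
  f(1.950000) = -3.197500
  f(3.180000) = 3.112400
  x_2 = 3.180000 - 3.112400×(3.180000 - 1.950000)/(3.112400 - (-3.197500))
       = 2.573294
Iteration 2:
  f(3.180000) = 3.112400
  f(2.573294) = -0.378156
  x_3 = 2.573294 - (-0.378156)×(2.573294 - 3.180000)/(-0.378156 - 3.112400)
       = 2.639023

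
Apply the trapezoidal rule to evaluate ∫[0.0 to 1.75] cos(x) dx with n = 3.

f(x) = cos(x)
a = 0.0, b = 1.75, n = 3
h = (b - a)/n = 0.583333

Trapezoidal rule: (h/2)[f(x₀) + 2f(x₁) + 2f(x₂) + ... + f(xₙ)]

x_0 = 0.0000, f(x_0) = 1.000000, coefficient = 1
x_1 = 0.5833, f(x_1) = 0.834631, coefficient = 2
x_2 = 1.1667, f(x_2) = 0.393219, coefficient = 2
x_3 = 1.7500, f(x_3) = -0.178246, coefficient = 1

I ≈ (0.583333/2) × 3.277454 = 0.955924
Exact value: 0.983986
Error: 0.028062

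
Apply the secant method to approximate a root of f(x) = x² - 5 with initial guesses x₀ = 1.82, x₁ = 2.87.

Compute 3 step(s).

f(x) = x² - 5
x₀ = 1.82, x₁ = 2.87

Secant formula: x_{n+1} = x_n - f(x_n)(x_n - x_{n-1})/(f(x_n) - f(x_{n-1}))

Iteration 1:
  f(1.820000) = -1.687600
  f(2.870000) = 3.236900
  x_2 = 2.870000 - 3.236900×(2.870000 - 1.820000)/(3.236900 - (-1.687600))
       = 2.179829
Iteration 2:
  f(2.870000) = 3.236900
  f(2.179829) = -0.248344
  x_3 = 2.179829 - (-0.248344)×(2.179829 - 2.870000)/(-0.248344 - 3.236900)
       = 2.229008
Iteration 3:
  f(2.179829) = -0.248344
  f(2.229008) = -0.031523
  x_4 = 2.229008 - (-0.031523)×(2.229008 - 2.179829)/(-0.031523 - (-0.248344))
       = 2.236158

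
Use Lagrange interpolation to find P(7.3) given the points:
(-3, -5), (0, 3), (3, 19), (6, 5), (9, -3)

Lagrange interpolation formula:
P(x) = Σ yᵢ × Lᵢ(x)
where Lᵢ(x) = Π_{j≠i} (x - xⱼ)/(xᵢ - xⱼ)

L_0(7.3) = (7.3 - 0)/(-3 - 0) × (7.3 - 3)/(-3 - 3) × (7.3 - 6)/(-3 - 6) × (7.3 - 9)/(-3 - 9) = -0.035685
L_1(7.3) = (7.3 - (-3))/(0 - (-3)) × (7.3 - 3)/(0 - 3) × (7.3 - 6)/(0 - 6) × (7.3 - 9)/(0 - 9) = 0.201401
L_2(7.3) = (7.3 - (-3))/(3 - (-3)) × (7.3 - 0)/(3 - 0) × (7.3 - 6)/(3 - 6) × (7.3 - 9)/(3 - 9) = -0.512870
L_3(7.3) = (7.3 - (-3))/(6 - (-3)) × (7.3 - 0)/(6 - 0) × (7.3 - 3)/(6 - 3) × (7.3 - 9)/(6 - 9) = 1.130944
L_4(7.3) = (7.3 - (-3))/(9 - (-3)) × (7.3 - 0)/(9 - 0) × (7.3 - 3)/(9 - 3) × (7.3 - 6)/(9 - 6) = 0.216210

P(7.3) = (-5)×L_0(7.3) + 3×L_1(7.3) + 19×L_2(7.3) + 5×L_3(7.3) + (-3)×L_4(7.3)
P(7.3) = -3.955811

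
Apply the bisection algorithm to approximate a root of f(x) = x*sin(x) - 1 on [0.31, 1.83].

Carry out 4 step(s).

f(x) = x*sin(x) - 1
Initial interval: [0.31, 1.83]

Iteration 1:
  c_1 = (0.310000 + 1.830000)/2 = 1.070000
  f(c_1) = f(1.070000) = -0.061395
  f(a) × f(c) ≥ 0, new interval: [1.070000, 1.830000]
Iteration 2:
  c_2 = (1.070000 + 1.830000)/2 = 1.450000
  f(c_2) = f(1.450000) = 0.439434
  f(a) × f(c) < 0, new interval: [1.070000, 1.450000]
Iteration 3:
  c_3 = (1.070000 + 1.450000)/2 = 1.260000
  f(c_3) = f(1.260000) = 0.199634
  f(a) × f(c) < 0, new interval: [1.070000, 1.260000]
Iteration 4:
  c_4 = (1.070000 + 1.260000)/2 = 1.165000
  f(c_4) = f(1.165000) = 0.070388
  f(a) × f(c) < 0, new interval: [1.070000, 1.165000]

After 4 iteration(s), the approximation is c_4 = 1.165000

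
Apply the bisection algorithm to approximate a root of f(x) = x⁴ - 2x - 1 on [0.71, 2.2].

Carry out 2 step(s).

f(x) = x⁴ - 2x - 1
Initial interval: [0.71, 2.2]

Iteration 1:
  c_1 = (0.710000 + 2.200000)/2 = 1.455000
  f(c_1) = f(1.455000) = 0.571795
  f(a) × f(c) < 0, new interval: [0.710000, 1.455000]
Iteration 2:
  c_2 = (0.710000 + 1.455000)/2 = 1.082500
  f(c_2) = f(1.082500) = -1.791870
  f(a) × f(c) ≥ 0, new interval: [1.082500, 1.455000]

After 2 iteration(s), the approximation is c_2 = 1.082500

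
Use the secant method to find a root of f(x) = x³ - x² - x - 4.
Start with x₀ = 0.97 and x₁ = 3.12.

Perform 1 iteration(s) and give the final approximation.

f(x) = x³ - x² - x - 4
x₀ = 0.97, x₁ = 3.12

Secant formula: x_{n+1} = x_n - f(x_n)(x_n - x_{n-1})/(f(x_n) - f(x_{n-1}))

Iteration 1:
  f(0.970000) = -4.998227
  f(3.120000) = 13.516928
  x_2 = 3.120000 - 13.516928×(3.120000 - 0.970000)/(13.516928 - (-4.998227))
       = 1.550400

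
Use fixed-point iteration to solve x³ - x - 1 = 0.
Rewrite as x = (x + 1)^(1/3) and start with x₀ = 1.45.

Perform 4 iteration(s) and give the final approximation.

Equation: x³ - x - 1 = 0
Fixed-point form: x = (x + 1)^(1/3)
x₀ = 1.45

x_1 = g(1.450000) = 1.348100
x_2 = g(1.348100) = 1.329144
x_3 = g(1.329144) = 1.325558
x_4 = g(1.325558) = 1.324878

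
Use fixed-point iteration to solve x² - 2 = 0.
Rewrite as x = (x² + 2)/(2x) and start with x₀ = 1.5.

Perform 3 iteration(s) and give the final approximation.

Equation: x² - 2 = 0
Fixed-point form: x = (x² + 2)/(2x)
x₀ = 1.5

x_1 = g(1.500000) = 1.416667
x_2 = g(1.416667) = 1.414216
x_3 = g(1.414216) = 1.414214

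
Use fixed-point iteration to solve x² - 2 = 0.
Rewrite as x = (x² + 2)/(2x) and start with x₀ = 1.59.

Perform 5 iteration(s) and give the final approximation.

Equation: x² - 2 = 0
Fixed-point form: x = (x² + 2)/(2x)
x₀ = 1.59

x_1 = g(1.590000) = 1.423931
x_2 = g(1.423931) = 1.414247
x_3 = g(1.414247) = 1.414214
x_4 = g(1.414214) = 1.414214
x_5 = g(1.414214) = 1.414214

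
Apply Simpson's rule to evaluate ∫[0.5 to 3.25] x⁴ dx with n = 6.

f(x) = x⁴
a = 0.5, b = 3.25, n = 6
h = (b - a)/n = 0.458333

Simpson's rule: (h/3)[f(x₀) + 4f(x₁) + 2f(x₂) + ... + f(xₙ)]

x_0 = 0.5000, f(x_0) = 0.062500, coefficient = 1
x_1 = 0.9583, f(x_1) = 0.843464, coefficient = 4
x_2 = 1.4167, f(x_2) = 4.027826, coefficient = 2
x_3 = 1.8750, f(x_3) = 12.359619, coefficient = 4
x_4 = 2.3333, f(x_4) = 29.641975, coefficient = 2
x_5 = 2.7917, f(x_5) = 60.737127, coefficient = 4
x_6 = 3.2500, f(x_6) = 111.566406, coefficient = 1

I ≈ (0.458333/3) × 474.729348 = 72.528095
Exact value: 72.511914
Error: 0.016181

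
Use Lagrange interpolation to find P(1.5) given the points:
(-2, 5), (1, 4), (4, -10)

Lagrange interpolation formula:
P(x) = Σ yᵢ × Lᵢ(x)
where Lᵢ(x) = Π_{j≠i} (x - xⱼ)/(xᵢ - xⱼ)

L_0(1.5) = (1.5 - 1)/(-2 - 1) × (1.5 - 4)/(-2 - 4) = -0.069444
L_1(1.5) = (1.5 - (-2))/(1 - (-2)) × (1.5 - 4)/(1 - 4) = 0.972222
L_2(1.5) = (1.5 - (-2))/(4 - (-2)) × (1.5 - 1)/(4 - 1) = 0.097222

P(1.5) = 5×L_0(1.5) + 4×L_1(1.5) + (-10)×L_2(1.5)
P(1.5) = 2.569444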